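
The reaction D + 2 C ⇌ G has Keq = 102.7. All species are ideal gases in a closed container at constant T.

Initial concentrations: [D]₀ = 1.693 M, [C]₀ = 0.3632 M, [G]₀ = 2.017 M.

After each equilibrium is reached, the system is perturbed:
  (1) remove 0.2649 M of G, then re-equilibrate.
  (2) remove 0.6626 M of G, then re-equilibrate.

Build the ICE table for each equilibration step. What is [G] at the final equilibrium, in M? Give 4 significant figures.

[G]_eq = 1.227 M

Q₀ = 9.031 vs Keq = 102.7 ⇒ Q<K, forward
Step 1:
                    D           C           G
  Initial       1.693      0.3632       2.017
  Change       -0.124     -0.2479       0.124
  Equil         1.569      0.1153       2.141
  solve Keq expr → x = 0.124; check Q = 102.7
Then remove 0.2649 M of G.
Step 2:
                    D           C           G
  Initial       1.569      0.1153       1.876
  Change     -0.00357   -0.007141     0.00357
  Equil         1.565      0.1081        1.88
  solve Keq expr → x = 0.00357; check Q = 102.7
Then remove 0.6626 M of G.
Step 3:
                    D           C           G
  Initial       1.565      0.1081       1.217
  Change     -0.01023    -0.02047     0.01023
  Equil         1.555     0.08766       1.227
  solve Keq expr → x = 0.01023; check Q = 102.7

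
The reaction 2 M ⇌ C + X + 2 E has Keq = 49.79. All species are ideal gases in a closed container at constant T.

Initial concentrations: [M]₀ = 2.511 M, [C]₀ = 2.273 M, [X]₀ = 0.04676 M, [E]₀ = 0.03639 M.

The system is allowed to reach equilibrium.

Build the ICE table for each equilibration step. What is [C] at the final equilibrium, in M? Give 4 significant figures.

[C]_eq = 3.265 M

Q₀ = 2.2323e-05 vs Keq = 49.79 ⇒ Q<K, forward
Step 1:
                    M           C           X           E
  I             2.511       2.273     0.04676     0.03639
  C            -1.984      0.9919      0.9919       1.984
  E            0.5272       3.265       1.039        2.02
  solve Keq expr → x = 0.9919; check Q = 49.79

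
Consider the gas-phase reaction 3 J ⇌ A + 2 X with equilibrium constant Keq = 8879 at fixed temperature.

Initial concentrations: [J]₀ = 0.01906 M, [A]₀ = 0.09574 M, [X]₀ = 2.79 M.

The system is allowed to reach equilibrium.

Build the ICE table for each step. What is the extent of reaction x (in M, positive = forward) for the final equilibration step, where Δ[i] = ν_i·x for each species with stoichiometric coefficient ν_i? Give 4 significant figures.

Q₀ = 1.0763e+05 vs Keq = 8879 ⇒ Q>K, reverse
Step 1:
                    J           A           X
  I           0.01906     0.09574        2.79
  C           0.02335   -0.007782    -0.01556
  E           0.04241     0.08796       2.774
  solve Keq expr → x = -0.007782; check Q = 8879

x = -0.007782 M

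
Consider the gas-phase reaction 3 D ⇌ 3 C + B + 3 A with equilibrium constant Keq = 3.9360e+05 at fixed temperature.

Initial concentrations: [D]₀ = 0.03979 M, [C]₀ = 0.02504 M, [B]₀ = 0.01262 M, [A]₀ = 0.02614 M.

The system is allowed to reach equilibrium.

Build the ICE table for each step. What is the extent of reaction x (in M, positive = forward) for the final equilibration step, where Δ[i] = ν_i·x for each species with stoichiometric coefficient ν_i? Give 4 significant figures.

x = 0.01326 M

Q₀ = 5.6177e-08 vs Keq = 3.9360e+05 ⇒ Q<K, forward
Step 1:
                   D          C          B          A
  init       0.03979    0.02504    0.01262    0.02614
  Δ         -0.03977    0.03977    0.01326    0.03977
  eq      1.7242e-05    0.06481    0.02588    0.06591
  solve Keq expr → x = 0.01326; check Q = 3.9358e+05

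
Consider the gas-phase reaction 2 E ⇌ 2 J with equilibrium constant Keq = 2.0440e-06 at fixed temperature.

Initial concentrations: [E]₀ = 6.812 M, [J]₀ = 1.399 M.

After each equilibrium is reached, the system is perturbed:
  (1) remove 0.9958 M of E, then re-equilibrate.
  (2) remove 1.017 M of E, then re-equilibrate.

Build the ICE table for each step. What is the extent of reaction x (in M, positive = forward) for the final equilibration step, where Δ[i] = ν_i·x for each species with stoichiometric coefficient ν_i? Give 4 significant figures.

x = -7.2596e-04 M

Q₀ = 0.04218 vs Keq = 2.0440e-06 ⇒ Q>K, reverse
Step 1:
                   E          J
  I            6.812      1.399
  C            1.387     -1.387
  E            8.199    0.01172
  solve Keq expr → x = -0.6936; check Q = 2.0440e-06
Then remove 0.9958 M of E.
Step 2:
                   E          J
  I            7.203    0.01172
  C         0.001422  -0.001422
  E            7.205     0.0103
  solve Keq expr → x = -7.1082e-04; check Q = 2.0440e-06
Then remove 1.017 M of E.
Step 3:
                   E          J
  I            6.188     0.0103
  C         0.001452  -0.001452
  E            6.189   0.008849
  solve Keq expr → x = -7.2596e-04; check Q = 2.0440e-06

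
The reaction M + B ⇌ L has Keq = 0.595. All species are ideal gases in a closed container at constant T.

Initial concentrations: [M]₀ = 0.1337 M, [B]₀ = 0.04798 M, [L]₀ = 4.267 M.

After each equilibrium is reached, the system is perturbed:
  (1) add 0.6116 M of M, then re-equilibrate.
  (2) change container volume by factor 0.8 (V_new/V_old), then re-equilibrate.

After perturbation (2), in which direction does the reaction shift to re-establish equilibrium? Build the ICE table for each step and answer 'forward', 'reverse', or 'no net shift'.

Direction: forward

Q₀ = 665.2 vs Keq = 0.595 ⇒ Q>K, reverse
Step 1:
                    M           B           L
  I            0.1337     0.04798       4.267
  C             1.903       1.903      -1.903
  E             2.037       1.951       2.364
  solve Keq expr → x = -1.903; check Q = 0.595
Then add 0.6116 M of M.
Step 2:
                    M           B           L
  I             2.648       1.951       2.364
  C           -0.1961     -0.1961      0.1961
  E             2.452       1.755        2.56
  solve Keq expr → x = 0.1961; check Q = 0.595
Then change container volume by factor 0.8 (V_new/V_old).
Step 3:
                    M           B           L
  I             3.065       2.193         3.2
  C           -0.1995     -0.1995      0.1995
  E             2.866       1.994         3.4
  solve Keq expr → x = 0.1995; check Q = 0.595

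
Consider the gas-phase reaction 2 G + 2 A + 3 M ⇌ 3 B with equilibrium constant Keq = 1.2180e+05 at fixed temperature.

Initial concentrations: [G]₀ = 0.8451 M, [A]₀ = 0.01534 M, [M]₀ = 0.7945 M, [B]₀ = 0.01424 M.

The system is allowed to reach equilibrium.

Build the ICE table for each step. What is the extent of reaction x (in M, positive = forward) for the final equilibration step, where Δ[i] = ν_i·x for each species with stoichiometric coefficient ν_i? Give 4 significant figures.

Q₀ = 0.03426 vs Keq = 1.2180e+05 ⇒ Q<K, forward
Step 1:
                   G          A          M          B
  I           0.8451    0.01534     0.7945    0.01424
  C          -0.0153    -0.0153   -0.02296    0.02296
  E           0.8298 3.6550e-05     0.7715     0.0372
  solve Keq expr → x = 0.007652; check Q = 1.2180e+05

x = 0.007652 M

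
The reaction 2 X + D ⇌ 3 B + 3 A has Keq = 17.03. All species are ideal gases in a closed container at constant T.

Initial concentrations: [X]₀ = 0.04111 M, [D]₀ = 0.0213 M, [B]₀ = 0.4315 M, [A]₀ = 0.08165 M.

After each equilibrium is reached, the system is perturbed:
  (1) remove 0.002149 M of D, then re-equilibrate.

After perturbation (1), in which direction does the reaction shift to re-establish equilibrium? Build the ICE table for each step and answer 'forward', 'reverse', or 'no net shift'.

Q₀ = 1.215 vs Keq = 17.03 ⇒ Q<K, forward
Step 1:
                  X         D         B         A
  Initial   0.04111    0.0213    0.4315   0.08165
  Change   -0.01744 -0.008718   0.02615   0.02615
  Equil     0.02367   0.01258    0.4577    0.1078
  solve Keq expr → x = 0.008718; check Q = 17.03
Then remove 0.002149 M of D.
Step 2:
                  X         D         B         A
  Initial   0.02367   0.01043    0.4577    0.1078
  Change   0.001033 5.1635e-04 -0.001549 -0.001549
  Equil     0.02471   0.01095    0.4561    0.1063
  solve Keq expr → x = -5.1635e-04; check Q = 17.03

Direction: reverse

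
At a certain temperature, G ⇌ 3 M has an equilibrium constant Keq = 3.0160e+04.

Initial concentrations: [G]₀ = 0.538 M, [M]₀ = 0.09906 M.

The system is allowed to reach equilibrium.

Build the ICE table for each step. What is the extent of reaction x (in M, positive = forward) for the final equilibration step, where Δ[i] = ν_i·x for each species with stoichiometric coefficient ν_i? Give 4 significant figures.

Q₀ = 0.001807 vs Keq = 3.0160e+04 ⇒ Q<K, forward
Step 1:
                    G           M
  I             0.538     0.09906
  C           -0.5378       1.614
  E        1.6654e-04       1.713
  solve Keq expr → x = 0.5378; check Q = 3.0160e+04

x = 0.5378 M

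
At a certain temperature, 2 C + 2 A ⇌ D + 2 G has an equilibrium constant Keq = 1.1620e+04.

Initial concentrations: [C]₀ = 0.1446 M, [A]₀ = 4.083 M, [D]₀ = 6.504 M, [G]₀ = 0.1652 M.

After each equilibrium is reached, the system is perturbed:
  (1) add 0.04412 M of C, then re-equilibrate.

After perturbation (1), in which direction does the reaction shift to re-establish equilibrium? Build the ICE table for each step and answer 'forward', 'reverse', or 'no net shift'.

Direction: forward

Q₀ = 0.5092 vs Keq = 1.1620e+04 ⇒ Q<K, forward
Step 1:
                   C          A          D          G
  Initial     0.1446      4.083      6.504     0.1652
  Change     -0.1427    -0.1427    0.07137     0.1427
  Equil     0.001859       3.94      6.575     0.3079
  solve Keq expr → x = 0.07137; check Q = 1.1620e+04
Then add 0.04412 M of C.
Step 2:
                   C          A          D          G
  Initial    0.04598       3.94      6.575     0.3079
  Change    -0.04383   -0.04383    0.02191    0.04383
  Equil     0.002151      3.896      6.597     0.3518
  solve Keq expr → x = 0.02191; check Q = 1.1620e+04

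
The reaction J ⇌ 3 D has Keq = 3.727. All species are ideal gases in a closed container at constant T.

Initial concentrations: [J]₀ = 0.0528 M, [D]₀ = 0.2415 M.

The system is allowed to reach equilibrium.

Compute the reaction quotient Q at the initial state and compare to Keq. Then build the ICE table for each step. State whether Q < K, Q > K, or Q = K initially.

Q₀ = 0.2668 vs Keq = 3.727 ⇒ Q<K, forward
Step 1:
                  J         D
  init       0.0528    0.2415
  Δ        -0.04009    0.1203
  eq        0.01271    0.3618
  solve Keq expr → x = 0.04009; check Q = 3.727

Q₀ = 0.2668; Q < K (proceeds forward)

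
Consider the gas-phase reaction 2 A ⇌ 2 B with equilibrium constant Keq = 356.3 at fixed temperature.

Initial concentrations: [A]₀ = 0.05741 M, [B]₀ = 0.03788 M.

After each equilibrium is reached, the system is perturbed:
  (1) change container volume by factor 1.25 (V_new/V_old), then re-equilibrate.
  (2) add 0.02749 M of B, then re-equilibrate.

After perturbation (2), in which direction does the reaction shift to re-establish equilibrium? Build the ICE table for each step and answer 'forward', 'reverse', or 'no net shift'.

Direction: reverse

Q₀ = 0.4354 vs Keq = 356.3 ⇒ Q<K, forward
Step 1:
                    A           B
  init        0.05741     0.03788
  Δ          -0.05262     0.05262
  eq         0.004794      0.0905
  solve Keq expr → x = 0.02631; check Q = 356.3
Then change container volume by factor 1.25 (V_new/V_old).
Step 2:
                    A           B
  init       0.003835      0.0724
  Δ                 0           0
  eq         0.003835      0.0724
  solve Keq expr → x = 0; check Q = 356.3
Then add 0.02749 M of B.
Step 3:
                    A           B
  init       0.003835     0.09989
  Δ          0.001383   -0.001383
  eq         0.005218      0.0985
  solve Keq expr → x = -6.9154e-04; check Q = 356.3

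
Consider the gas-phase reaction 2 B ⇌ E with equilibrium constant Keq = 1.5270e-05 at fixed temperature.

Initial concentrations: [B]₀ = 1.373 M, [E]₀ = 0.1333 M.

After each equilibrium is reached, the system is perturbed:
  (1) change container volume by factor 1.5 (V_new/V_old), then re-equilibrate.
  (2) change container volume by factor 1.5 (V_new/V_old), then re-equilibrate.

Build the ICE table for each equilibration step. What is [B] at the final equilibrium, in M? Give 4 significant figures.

Q₀ = 0.07071 vs Keq = 1.5270e-05 ⇒ Q>K, reverse
Step 1:
                    B           E
  I             1.373      0.1333
  C            0.2665     -0.1333
  E              1.64  4.1046e-05
  solve Keq expr → x = -0.1333; check Q = 1.5270e-05
Then change container volume by factor 1.5 (V_new/V_old).
Step 2:
                    B           E
  I             1.093  2.7364e-05
  C        1.8241e-05 -9.1207e-06
  E             1.093  1.8243e-05
  solve Keq expr → x = -9.1207e-06; check Q = 1.5270e-05
Then change container volume by factor 1.5 (V_new/V_old).
Step 3:
                    B           E
  I            0.7287  1.2162e-05
  C        8.1078e-06 -4.0539e-06
  E            0.7287  8.1083e-06
  solve Keq expr → x = -4.0539e-06; check Q = 1.5270e-05

[B]_eq = 0.7287 M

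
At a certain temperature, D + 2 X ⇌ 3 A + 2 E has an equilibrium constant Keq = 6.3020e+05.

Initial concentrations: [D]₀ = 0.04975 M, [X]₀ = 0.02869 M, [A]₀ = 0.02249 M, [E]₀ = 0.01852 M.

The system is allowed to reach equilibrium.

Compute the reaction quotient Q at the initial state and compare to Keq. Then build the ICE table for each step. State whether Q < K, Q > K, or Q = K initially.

Q₀ = 9.5279e-05; Q < K (proceeds forward)

Q₀ = 9.5279e-05 vs Keq = 6.3020e+05 ⇒ Q<K, forward
Step 1:
                   D          X          A          E
  Initial    0.04975    0.02869    0.02249    0.01852
  Change    -0.01434   -0.02868    0.04303    0.02868
  Equil      0.03541 5.2994e-06    0.06552     0.0472
  solve Keq expr → x = 0.01434; check Q = 6.3020e+05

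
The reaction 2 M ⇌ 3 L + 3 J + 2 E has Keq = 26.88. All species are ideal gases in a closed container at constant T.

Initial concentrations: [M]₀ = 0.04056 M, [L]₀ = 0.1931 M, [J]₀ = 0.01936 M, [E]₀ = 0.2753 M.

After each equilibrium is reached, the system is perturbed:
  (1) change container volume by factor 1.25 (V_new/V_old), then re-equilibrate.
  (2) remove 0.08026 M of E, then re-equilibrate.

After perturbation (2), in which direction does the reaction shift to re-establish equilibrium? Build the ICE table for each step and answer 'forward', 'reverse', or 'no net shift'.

Direction: forward

Q₀ = 2.4070e-06 vs Keq = 26.88 ⇒ Q<K, forward
Step 1:
                  M         L         J         E
  Initial   0.04056    0.1931   0.01936    0.2753
  Change   -0.04038   0.06058   0.06058   0.04038
  Equil   1.7582e-04    0.2537   0.07994    0.3157
  solve Keq expr → x = 0.02019; check Q = 26.88
Then change container volume by factor 1.25 (V_new/V_old).
Step 2:
                  M         L         J         E
  Initial 1.4066e-04    0.2029   0.06395    0.2525
  Change  -6.8393e-05 1.0259e-04 1.0259e-04 6.8393e-05
  Equil   7.2264e-05     0.203   0.06405    0.2526
  solve Keq expr → x = 3.4197e-05; check Q = 26.88
Then remove 0.08026 M of E.
Step 3:
                  M         L         J         E
  Initial 7.2264e-05     0.203   0.06405    0.1724
  Change  -2.2901e-05 3.4351e-05 3.4351e-05 2.2901e-05
  Equil   4.9364e-05    0.2031   0.06409    0.1724
  solve Keq expr → x = 1.1450e-05; check Q = 26.88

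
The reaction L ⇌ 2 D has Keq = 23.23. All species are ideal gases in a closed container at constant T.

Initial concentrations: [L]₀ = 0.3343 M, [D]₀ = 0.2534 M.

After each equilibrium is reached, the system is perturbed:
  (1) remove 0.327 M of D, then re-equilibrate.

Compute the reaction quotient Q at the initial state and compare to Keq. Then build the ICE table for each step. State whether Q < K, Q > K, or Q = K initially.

Q₀ = 0.1921; Q < K (proceeds forward)

Q₀ = 0.1921 vs Keq = 23.23 ⇒ Q<K, forward
Step 1:
                   L          D
  init        0.3343     0.2534
  Δ          -0.3026     0.6051
  eq         0.03173     0.8585
  solve Keq expr → x = 0.3026; check Q = 23.23
Then remove 0.327 M of D.
Step 2:
                   L          D
  init       0.03173     0.5315
  Δ         -0.01788    0.03575
  eq         0.01385     0.5673
  solve Keq expr → x = 0.01788; check Q = 23.23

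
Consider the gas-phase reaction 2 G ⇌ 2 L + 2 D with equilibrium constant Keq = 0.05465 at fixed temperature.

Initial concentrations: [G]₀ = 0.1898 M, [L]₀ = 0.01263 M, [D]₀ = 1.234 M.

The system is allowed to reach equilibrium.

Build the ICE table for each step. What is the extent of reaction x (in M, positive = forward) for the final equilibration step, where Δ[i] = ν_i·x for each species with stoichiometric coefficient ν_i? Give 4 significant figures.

x = 0.009597 M

Q₀ = 0.006743 vs Keq = 0.05465 ⇒ Q<K, forward
Step 1:
                   G          L          D
  I           0.1898    0.01263      1.234
  C         -0.01919    0.01919    0.01919
  E           0.1706    0.03182      1.253
  solve Keq expr → x = 0.009597; check Q = 0.05465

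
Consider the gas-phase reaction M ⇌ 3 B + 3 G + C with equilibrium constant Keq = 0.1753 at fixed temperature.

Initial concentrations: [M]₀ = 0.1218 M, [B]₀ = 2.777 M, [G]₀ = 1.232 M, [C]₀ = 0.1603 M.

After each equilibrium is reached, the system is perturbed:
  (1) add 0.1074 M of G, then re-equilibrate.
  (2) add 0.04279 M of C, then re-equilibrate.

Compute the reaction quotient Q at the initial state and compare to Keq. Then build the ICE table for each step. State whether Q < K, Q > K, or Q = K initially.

Q₀ = 52.7; Q > K (proceeds reverse)

Q₀ = 52.7 vs Keq = 0.1753 ⇒ Q>K, reverse
Step 1:
                  M         B         G         C
  Initial    0.1218     2.777     1.232    0.1603
  Change     0.1521   -0.4562   -0.4562   -0.1521
  Equil      0.2739     2.321    0.7758  0.008227
  solve Keq expr → x = -0.1521; check Q = 0.1753
Then add 0.1074 M of G.
Step 2:
                  M         B         G         C
  Initial    0.2739     2.321    0.8832  0.008227
  Change   0.002408 -0.007223 -0.007223 -0.002408
  Equil      0.2763     2.314     0.876  0.005819
  solve Keq expr → x = -0.002408; check Q = 0.1753
Then add 0.04279 M of C.
Step 3:
                  M         B         G         C
  Initial    0.2763     2.314     0.876   0.04861
  Change     0.0371   -0.1113   -0.1113   -0.0371
  Equil      0.3134     2.202    0.7646    0.0115
  solve Keq expr → x = -0.0371; check Q = 0.1753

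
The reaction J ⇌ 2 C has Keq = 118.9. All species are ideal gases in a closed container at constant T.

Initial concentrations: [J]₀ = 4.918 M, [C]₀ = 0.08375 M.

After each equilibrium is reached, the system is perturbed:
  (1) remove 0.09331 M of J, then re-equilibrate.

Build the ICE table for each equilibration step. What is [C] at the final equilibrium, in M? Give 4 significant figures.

[C]_eq = 8.514 M

Q₀ = 0.001426 vs Keq = 118.9 ⇒ Q<K, forward
Step 1:
                   J          C
  init         4.918    0.08375
  Δ           -4.287      8.575
  eq          0.6305      8.659
  solve Keq expr → x = 4.287; check Q = 118.9
Then remove 0.09331 M of J.
Step 2:
                   J          C
  init        0.5372      8.659
  Δ           0.0724    -0.1448
  eq          0.6096      8.514
  solve Keq expr → x = -0.0724; check Q = 118.9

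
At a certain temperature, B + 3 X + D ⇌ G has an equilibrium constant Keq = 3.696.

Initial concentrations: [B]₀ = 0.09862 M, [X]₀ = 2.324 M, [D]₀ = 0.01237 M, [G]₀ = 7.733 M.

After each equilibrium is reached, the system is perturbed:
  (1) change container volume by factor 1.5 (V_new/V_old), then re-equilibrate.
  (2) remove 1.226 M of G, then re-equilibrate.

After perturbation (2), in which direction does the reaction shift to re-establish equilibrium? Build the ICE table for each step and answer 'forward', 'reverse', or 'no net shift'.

Q₀ = 505 vs Keq = 3.696 ⇒ Q>K, reverse
Step 1:
                  B         X         D         G
  init      0.09862     2.324   0.01237     7.733
  Δ          0.2231    0.6693    0.2231   -0.2231
  eq         0.3217     2.993    0.2355      7.51
  solve Keq expr → x = -0.2231; check Q = 3.696
Then change container volume by factor 1.5 (V_new/V_old).
Step 2:
                  B         X         D         G
  init       0.2145     1.996     0.157     5.007
  Δ          0.1284    0.3851    0.1284   -0.1284
  eq         0.3428     2.381    0.2853     4.878
  solve Keq expr → x = -0.1284; check Q = 3.696
Then remove 1.226 M of G.
Step 3:
                  B         X         D         G
  init       0.3428     2.381    0.2853     3.652
  Δ        -0.02671  -0.08014  -0.02671   0.02671
  eq         0.3161       2.3    0.2586     3.679
  solve Keq expr → x = 0.02671; check Q = 3.696

Direction: forward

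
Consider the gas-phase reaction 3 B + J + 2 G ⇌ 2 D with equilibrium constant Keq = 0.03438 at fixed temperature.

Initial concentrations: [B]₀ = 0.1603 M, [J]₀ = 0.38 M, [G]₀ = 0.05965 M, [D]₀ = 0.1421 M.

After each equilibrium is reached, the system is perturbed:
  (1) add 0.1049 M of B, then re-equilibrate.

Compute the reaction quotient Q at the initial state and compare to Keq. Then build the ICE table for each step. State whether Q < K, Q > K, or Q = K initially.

Q₀ = 3626; Q > K (proceeds reverse)

Q₀ = 3626 vs Keq = 0.03438 ⇒ Q>K, reverse
Step 1:
                   B          J          G          D
  init        0.1603       0.38    0.05965     0.1421
  Δ           0.2051    0.06836     0.1367    -0.1367
  eq          0.3654     0.4484     0.1964   0.005384
  solve Keq expr → x = -0.06836; check Q = 0.03438
Then add 0.1049 M of B.
Step 2:
                   B          J          G          D
  init        0.4703     0.4484     0.1964   0.005384
  Δ        -0.003437  -0.001146  -0.002291   0.002291
  eq          0.4668     0.4472     0.1941   0.007676
  solve Keq expr → x = 0.001146; check Q = 0.03438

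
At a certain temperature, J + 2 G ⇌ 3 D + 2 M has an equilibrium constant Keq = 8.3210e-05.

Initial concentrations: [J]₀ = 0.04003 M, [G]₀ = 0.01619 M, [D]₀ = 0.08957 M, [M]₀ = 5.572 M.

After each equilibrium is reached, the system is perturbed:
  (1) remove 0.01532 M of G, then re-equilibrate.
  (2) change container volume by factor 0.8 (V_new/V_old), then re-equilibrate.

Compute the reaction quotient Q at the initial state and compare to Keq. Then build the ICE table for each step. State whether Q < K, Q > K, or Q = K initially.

Q₀ = 2126; Q > K (proceeds reverse)

Q₀ = 2126 vs Keq = 8.3210e-05 ⇒ Q>K, reverse
Step 1:
                  J         G         D         M
  init      0.04003   0.01619   0.08957     5.572
  Δ         0.02951   0.05903  -0.08854  -0.05903
  eq        0.06954   0.07522  0.001025     5.513
  solve Keq expr → x = -0.02951; check Q = 8.3210e-05
Then remove 0.01532 M of G.
Step 2:
                  J         G         D         M
  init      0.06954    0.0599  0.001025     5.513
  Δ       4.7752e-05 9.5504e-05 -1.4326e-04 -9.5504e-05
  eq        0.06959      0.06 8.8187e-04     5.513
  solve Keq expr → x = -4.7752e-05; check Q = 8.3210e-05
Then change container volume by factor 0.8 (V_new/V_old).
Step 3:
                  J         G         D         M
  init      0.08699   0.07499  0.001102     6.891
  Δ       5.0443e-05 1.0089e-04 -1.5133e-04 -1.0089e-04
  eq        0.08704    0.0751 9.5101e-04     6.891
  solve Keq expr → x = -5.0443e-05; check Q = 8.3210e-05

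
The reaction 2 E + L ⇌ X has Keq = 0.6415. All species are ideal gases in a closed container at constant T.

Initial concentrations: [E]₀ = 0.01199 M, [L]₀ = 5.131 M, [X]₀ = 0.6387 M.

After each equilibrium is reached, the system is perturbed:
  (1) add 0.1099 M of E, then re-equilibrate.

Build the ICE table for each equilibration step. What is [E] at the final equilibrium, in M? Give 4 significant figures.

[E]_eq = 0.3871 M

Q₀ = 865.9 vs Keq = 0.6415 ⇒ Q>K, reverse
Step 1:
                   E          L          X
  init       0.01199      5.131     0.6387
  Δ           0.3558     0.1779    -0.1779
  eq          0.3678      5.309     0.4608
  solve Keq expr → x = -0.1779; check Q = 0.6415
Then add 0.1099 M of E.
Step 2:
                   E          L          X
  init        0.4777      5.309     0.4608
  Δ         -0.09059   -0.04529    0.04529
  eq          0.3871      5.264     0.5061
  solve Keq expr → x = 0.04529; check Q = 0.6415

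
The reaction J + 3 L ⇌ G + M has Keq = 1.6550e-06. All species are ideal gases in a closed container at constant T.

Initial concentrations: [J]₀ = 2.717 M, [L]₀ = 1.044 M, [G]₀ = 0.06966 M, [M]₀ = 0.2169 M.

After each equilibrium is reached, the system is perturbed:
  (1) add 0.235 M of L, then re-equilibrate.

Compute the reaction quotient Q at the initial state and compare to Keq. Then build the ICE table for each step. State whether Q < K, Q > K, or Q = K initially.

Q₀ = 0.004887; Q > K (proceeds reverse)

Q₀ = 0.004887 vs Keq = 1.6550e-06 ⇒ Q>K, reverse
Step 1:
                    J           L           G           M
  Initial       2.717       1.044     0.06966      0.2169
  Change       0.0696      0.2088     -0.0696     -0.0696
  Equil         2.787       1.253  6.1561e-05      0.1473
  solve Keq expr → x = -0.0696; check Q = 1.6550e-06
Then add 0.235 M of L.
Step 2:
                    J           L           G           M
  Initial       2.787       1.488  6.1561e-05      0.1473
  Change  -4.1491e-05 -1.2447e-04  4.1491e-05  4.1491e-05
  Equil         2.787       1.488  1.0305e-04      0.1473
  solve Keq expr → x = 4.1491e-05; check Q = 1.6550e-06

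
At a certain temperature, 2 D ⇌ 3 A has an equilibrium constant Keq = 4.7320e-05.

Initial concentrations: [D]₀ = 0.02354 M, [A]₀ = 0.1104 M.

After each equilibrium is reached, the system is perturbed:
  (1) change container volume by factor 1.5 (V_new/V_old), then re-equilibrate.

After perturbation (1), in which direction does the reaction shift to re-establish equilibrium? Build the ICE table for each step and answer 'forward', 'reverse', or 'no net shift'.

Direction: forward

Q₀ = 2.428 vs Keq = 4.7320e-05 ⇒ Q>K, reverse
Step 1:
                    D           A
  init        0.02354      0.1104
  Δ           0.06868      -0.103
  eq          0.09222    0.007383
  solve Keq expr → x = -0.03434; check Q = 4.7320e-05
Then change container volume by factor 1.5 (V_new/V_old).
Step 2:
                    D           A
  init        0.06148    0.004922
  Δ       -4.5624e-04  6.8436e-04
  eq          0.06102    0.005606
  solve Keq expr → x = 2.2812e-04; check Q = 4.7320e-05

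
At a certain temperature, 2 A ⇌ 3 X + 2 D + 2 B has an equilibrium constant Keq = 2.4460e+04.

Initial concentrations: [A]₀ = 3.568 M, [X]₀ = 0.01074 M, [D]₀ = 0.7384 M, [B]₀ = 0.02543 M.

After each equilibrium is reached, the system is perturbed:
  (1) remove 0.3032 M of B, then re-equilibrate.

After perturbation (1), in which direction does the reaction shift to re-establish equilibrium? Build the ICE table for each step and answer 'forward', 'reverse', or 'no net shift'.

Direction: forward

Q₀ = 3.4311e-11 vs Keq = 2.4460e+04 ⇒ Q<K, forward
Step 1:
                    A           X           D           B
  Initial       3.568     0.01074      0.7384     0.02543
  Change       -2.928       4.392       2.928       2.928
  Equil        0.6398       4.403       3.667       2.954
  solve Keq expr → x = 1.464; check Q = 2.4460e+04
Then remove 0.3032 M of B.
Step 2:
                    A           X           D           B
  Initial      0.6398       4.403       3.667        2.65
  Change     -0.03915     0.05873     0.03915     0.03915
  Equil        0.6006       4.462       3.706        2.69
  solve Keq expr → x = 0.01958; check Q = 2.4460e+04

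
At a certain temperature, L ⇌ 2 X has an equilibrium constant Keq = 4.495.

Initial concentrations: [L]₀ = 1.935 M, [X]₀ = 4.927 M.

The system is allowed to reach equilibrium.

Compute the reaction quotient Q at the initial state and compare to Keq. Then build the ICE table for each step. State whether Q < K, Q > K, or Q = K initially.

Q₀ = 12.55 vs Keq = 4.495 ⇒ Q>K, reverse
Step 1:
                   L          X
  Initial      1.935      4.927
  Change      0.7322     -1.464
  Equil        2.667      3.463
  solve Keq expr → x = -0.7322; check Q = 4.495

Q₀ = 12.55; Q > K (proceeds reverse)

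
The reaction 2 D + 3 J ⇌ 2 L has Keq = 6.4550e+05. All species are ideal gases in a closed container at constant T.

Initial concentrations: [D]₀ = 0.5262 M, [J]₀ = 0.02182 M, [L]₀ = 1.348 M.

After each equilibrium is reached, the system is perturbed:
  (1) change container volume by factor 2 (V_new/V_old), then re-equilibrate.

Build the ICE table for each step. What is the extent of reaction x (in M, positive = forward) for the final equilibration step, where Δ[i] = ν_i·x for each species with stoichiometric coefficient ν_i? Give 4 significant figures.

Q₀ = 6.3170e+05 vs Keq = 6.4550e+05 ⇒ Q<K, forward
Step 1:
                  D         J         L
  I          0.5262   0.02182     1.348
  C       -1.0179e-04 -1.5268e-04 1.0179e-04
  E          0.5261   0.02167     1.348
  solve Keq expr → x = 5.0894e-05; check Q = 6.4550e+05
Then change container volume by factor 2 (V_new/V_old).
Step 2:
                  D         J         L
  I           0.263   0.01083    0.6741
  C        0.006879   0.01032 -0.006879
  E          0.2699   0.02115    0.6672
  solve Keq expr → x = -0.00344; check Q = 6.4550e+05

x = -0.00344 M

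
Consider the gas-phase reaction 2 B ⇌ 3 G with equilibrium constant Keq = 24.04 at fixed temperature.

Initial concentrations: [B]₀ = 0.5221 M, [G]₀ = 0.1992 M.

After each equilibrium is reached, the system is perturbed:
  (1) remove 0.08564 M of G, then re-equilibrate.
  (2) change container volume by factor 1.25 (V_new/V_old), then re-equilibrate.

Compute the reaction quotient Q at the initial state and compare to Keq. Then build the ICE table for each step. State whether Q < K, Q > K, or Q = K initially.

Q₀ = 0.029 vs Keq = 24.04 ⇒ Q<K, forward
Step 1:
                    B           G
  I            0.5221      0.1992
  C           -0.3832      0.5748
  E            0.1389       0.774
  solve Keq expr → x = 0.1916; check Q = 24.04
Then remove 0.08564 M of G.
Step 2:
                    B           G
  I            0.1389      0.6884
  C          -0.01618     0.02428
  E            0.1227      0.7127
  solve Keq expr → x = 0.008092; check Q = 24.04
Then change container volume by factor 1.25 (V_new/V_old).
Step 3:
                    B           G
  I           0.09816      0.5701
  C         -0.007686     0.01153
  E           0.09048      0.5817
  solve Keq expr → x = 0.003843; check Q = 24.04

Q₀ = 0.029; Q < K (proceeds forward)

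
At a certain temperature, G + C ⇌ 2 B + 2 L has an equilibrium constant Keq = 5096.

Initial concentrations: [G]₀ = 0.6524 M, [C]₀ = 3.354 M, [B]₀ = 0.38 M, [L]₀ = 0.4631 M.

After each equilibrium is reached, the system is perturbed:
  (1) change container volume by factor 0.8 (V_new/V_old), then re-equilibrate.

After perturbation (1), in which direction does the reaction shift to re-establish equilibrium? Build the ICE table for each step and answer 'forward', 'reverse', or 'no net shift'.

Direction: reverse

Q₀ = 0.01415 vs Keq = 5096 ⇒ Q<K, forward
Step 1:
                    G           C           B           L
  I            0.6524       3.354        0.38      0.4631
  C           -0.6518     -0.6518       1.304       1.304
  E        6.4234e-04       2.702       1.684       1.767
  solve Keq expr → x = 0.6518; check Q = 5096
Then change container volume by factor 0.8 (V_new/V_old).
Step 2:
                    G           C           B           L
  I        8.0292e-04       3.378       2.104       2.208
  C        4.4939e-04  4.4939e-04 -8.9877e-04 -8.9877e-04
  E          0.001252       3.378       2.103       2.207
  solve Keq expr → x = -4.4939e-04; check Q = 5096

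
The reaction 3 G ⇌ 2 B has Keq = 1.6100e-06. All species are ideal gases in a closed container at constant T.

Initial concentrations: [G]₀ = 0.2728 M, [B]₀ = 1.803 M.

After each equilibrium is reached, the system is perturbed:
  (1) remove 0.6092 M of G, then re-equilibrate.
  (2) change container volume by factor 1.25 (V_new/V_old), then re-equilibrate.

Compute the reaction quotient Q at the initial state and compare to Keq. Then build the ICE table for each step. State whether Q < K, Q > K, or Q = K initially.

Q₀ = 160.1; Q > K (proceeds reverse)

Q₀ = 160.1 vs Keq = 1.6100e-06 ⇒ Q>K, reverse
Step 1:
                  G         B
  Initial    0.2728     1.803
  Change      2.695    -1.797
  Equil       2.968  0.006487
  solve Keq expr → x = -0.8983; check Q = 1.6100e-06
Then remove 0.6092 M of G.
Step 2:
                  G         B
  Initial     2.358  0.006487
  Change   0.002824 -0.001883
  Equil       2.361  0.004604
  solve Keq expr → x = -9.4141e-04; check Q = 1.6100e-06
Then change container volume by factor 1.25 (V_new/V_old).
Step 3:
                  G         B
  Initial     1.889  0.003683
  Change  5.8096e-04 -3.8730e-04
  Equil        1.89  0.003296
  solve Keq expr → x = -1.9365e-04; check Q = 1.6100e-06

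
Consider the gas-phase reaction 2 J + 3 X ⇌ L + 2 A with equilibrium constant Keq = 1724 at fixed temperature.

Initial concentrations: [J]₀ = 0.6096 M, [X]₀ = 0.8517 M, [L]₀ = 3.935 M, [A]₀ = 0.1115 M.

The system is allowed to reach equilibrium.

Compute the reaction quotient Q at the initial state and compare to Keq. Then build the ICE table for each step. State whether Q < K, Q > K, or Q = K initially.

Q₀ = 0.2131; Q < K (proceeds forward)

Q₀ = 0.2131 vs Keq = 1724 ⇒ Q<K, forward
Step 1:
                    J           X           L           A
  init         0.6096      0.8517       3.935      0.1115
  Δ           -0.4035     -0.6052      0.2017      0.4035
  eq           0.2061      0.2465       4.137       0.515
  solve Keq expr → x = 0.2017; check Q = 1724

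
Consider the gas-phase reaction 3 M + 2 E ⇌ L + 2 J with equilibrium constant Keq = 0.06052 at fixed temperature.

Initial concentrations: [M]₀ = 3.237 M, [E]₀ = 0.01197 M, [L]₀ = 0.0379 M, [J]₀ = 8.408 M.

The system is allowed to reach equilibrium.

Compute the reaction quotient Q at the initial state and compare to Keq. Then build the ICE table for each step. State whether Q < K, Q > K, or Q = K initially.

Q₀ = 551.3; Q > K (proceeds reverse)

Q₀ = 551.3 vs Keq = 0.06052 ⇒ Q>K, reverse
Step 1:
                   M          E          L          J
  init         3.237    0.01197     0.0379      8.408
  Δ            0.113     0.0753   -0.03765    -0.0753
  eq            3.35    0.08727 2.4956e-04      8.333
  solve Keq expr → x = -0.03765; check Q = 0.06052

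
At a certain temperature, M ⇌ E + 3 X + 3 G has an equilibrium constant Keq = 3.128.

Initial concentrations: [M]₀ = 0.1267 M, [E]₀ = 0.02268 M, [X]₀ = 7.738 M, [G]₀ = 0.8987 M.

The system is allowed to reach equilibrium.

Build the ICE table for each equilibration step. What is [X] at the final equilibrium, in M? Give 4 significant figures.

Q₀ = 60.2 vs Keq = 3.128 ⇒ Q>K, reverse
Step 1:
                  M         E         X         G
  Initial    0.1267   0.02268     7.738    0.8987
  Change    0.02093  -0.02093  -0.06279  -0.06279
  Equil      0.1476  0.001749     7.675    0.8359
  solve Keq expr → x = -0.02093; check Q = 3.128

[X]_eq = 7.675 M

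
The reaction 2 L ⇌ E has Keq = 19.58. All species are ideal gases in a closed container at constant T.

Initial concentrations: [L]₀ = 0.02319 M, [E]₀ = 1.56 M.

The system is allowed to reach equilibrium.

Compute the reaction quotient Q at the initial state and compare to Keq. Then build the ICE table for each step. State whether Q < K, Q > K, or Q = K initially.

Q₀ = 2901; Q > K (proceeds reverse)

Q₀ = 2901 vs Keq = 19.58 ⇒ Q>K, reverse
Step 1:
                  L         E
  I         0.02319      1.56
  C          0.2476   -0.1238
  E          0.2708     1.436
  solve Keq expr → x = -0.1238; check Q = 19.58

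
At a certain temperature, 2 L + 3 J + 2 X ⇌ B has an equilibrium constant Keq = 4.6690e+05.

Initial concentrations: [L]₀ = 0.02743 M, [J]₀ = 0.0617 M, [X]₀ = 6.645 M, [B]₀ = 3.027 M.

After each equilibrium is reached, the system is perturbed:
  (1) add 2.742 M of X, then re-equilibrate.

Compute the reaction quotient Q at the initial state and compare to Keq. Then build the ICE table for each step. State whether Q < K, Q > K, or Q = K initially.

Q₀ = 3.8790e+05; Q < K (proceeds forward)

Q₀ = 3.8790e+05 vs Keq = 4.6690e+05 ⇒ Q<K, forward
Step 1:
                   L          J          X          B
  init       0.02743     0.0617      6.645      3.027
  Δ        -0.001243  -0.001864  -0.001243 6.2149e-04
  eq         0.02619    0.05984      6.644      3.028
  solve Keq expr → x = 6.2149e-04; check Q = 4.6690e+05
Then add 2.742 M of X.
Step 2:
                   L          J          X          B
  init       0.02619    0.05984      9.386      3.028
  Δ        -0.004235  -0.006352  -0.004235   0.002117
  eq         0.02195    0.05348      9.382       3.03
  solve Keq expr → x = 0.002117; check Q = 4.6690e+05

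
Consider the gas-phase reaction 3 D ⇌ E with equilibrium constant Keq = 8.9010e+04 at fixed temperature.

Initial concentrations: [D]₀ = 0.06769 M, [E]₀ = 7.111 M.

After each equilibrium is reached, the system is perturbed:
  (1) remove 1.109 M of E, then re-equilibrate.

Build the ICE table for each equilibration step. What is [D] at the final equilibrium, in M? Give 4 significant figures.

[D]_eq = 0.04072 M

Q₀ = 2.2928e+04 vs Keq = 8.9010e+04 ⇒ Q<K, forward
Step 1:
                  D         E
  I         0.06769     7.111
  C         -0.0246  0.008202
  E         0.04309     7.119
  solve Keq expr → x = 0.008202; check Q = 8.9010e+04
Then remove 1.109 M of E.
Step 2:
                  D         E
  I         0.04309      6.01
  C       -0.002363 7.8762e-04
  E         0.04072     6.011
  solve Keq expr → x = 7.8762e-04; check Q = 8.9010e+04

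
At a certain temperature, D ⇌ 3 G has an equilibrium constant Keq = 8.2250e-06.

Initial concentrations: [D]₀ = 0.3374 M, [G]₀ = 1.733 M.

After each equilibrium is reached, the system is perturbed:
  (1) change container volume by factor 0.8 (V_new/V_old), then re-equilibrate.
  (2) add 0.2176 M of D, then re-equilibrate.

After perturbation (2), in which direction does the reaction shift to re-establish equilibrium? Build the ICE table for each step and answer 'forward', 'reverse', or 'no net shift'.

Q₀ = 15.43 vs Keq = 8.2250e-06 ⇒ Q>K, reverse
Step 1:
                  D         G
  Initial    0.3374     1.733
  Change     0.5711    -1.713
  Equil      0.9085   0.01955
  solve Keq expr → x = -0.5711; check Q = 8.2250e-06
Then change container volume by factor 0.8 (V_new/V_old).
Step 2:
                  D         G
  Initial     1.136   0.02444
  Change   0.001124 -0.003371
  Equil       1.137   0.02107
  solve Keq expr → x = -0.001124; check Q = 8.2250e-06
Then add 0.2176 M of D.
Step 3:
                  D         G
  Initial     1.354   0.02107
  Change  -4.2140e-04  0.001264
  Equil       1.354   0.02233
  solve Keq expr → x = 4.2140e-04; check Q = 8.2250e-06

Direction: forward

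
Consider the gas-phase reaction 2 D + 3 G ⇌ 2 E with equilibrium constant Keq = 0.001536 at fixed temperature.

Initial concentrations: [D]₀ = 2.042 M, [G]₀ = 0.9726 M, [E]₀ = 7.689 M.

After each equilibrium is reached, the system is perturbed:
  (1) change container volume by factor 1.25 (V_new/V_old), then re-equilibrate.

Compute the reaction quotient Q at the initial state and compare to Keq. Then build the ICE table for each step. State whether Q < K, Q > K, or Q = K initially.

Q₀ = 15.41; Q > K (proceeds reverse)

Q₀ = 15.41 vs Keq = 0.001536 ⇒ Q>K, reverse
Step 1:
                  D         G         E
  Initial     2.042    0.9726     7.689
  Change      3.781     5.671    -3.781
  Equil       5.823     6.644     3.908
  solve Keq expr → x = -1.89; check Q = 0.001536
Then change container volume by factor 1.25 (V_new/V_old).
Step 2:
                  D         G         E
  Initial     4.658     5.315     3.127
  Change     0.3524    0.5286   -0.3524
  Equil       5.011     5.844     2.774
  solve Keq expr → x = -0.1762; check Q = 0.001536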